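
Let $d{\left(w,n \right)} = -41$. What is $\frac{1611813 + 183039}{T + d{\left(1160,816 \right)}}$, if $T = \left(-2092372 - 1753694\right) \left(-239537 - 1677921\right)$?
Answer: $\frac{1794852}{7374670020187} \approx 2.4338 \cdot 10^{-7}$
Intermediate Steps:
$T = 7374670020228$ ($T = \left(-3846066\right) \left(-1917458\right) = 7374670020228$)
$\frac{1611813 + 183039}{T + d{\left(1160,816 \right)}} = \frac{1611813 + 183039}{7374670020228 - 41} = \frac{1794852}{7374670020187}$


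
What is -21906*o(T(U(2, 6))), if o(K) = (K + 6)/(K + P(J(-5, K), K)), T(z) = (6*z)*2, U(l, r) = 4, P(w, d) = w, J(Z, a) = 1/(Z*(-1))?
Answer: -5914620/241 ≈ -24542.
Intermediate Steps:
J(Z, a) = -1/Z (J(Z, a) = 1/(-Z) = -1/Z)
T(z) = 12*z
o(K) = (6 + K)/(⅕ + K) (o(K) = (K + 6)/(K - 1/(-5)) = (6 + K)/(K - 1*(-⅕)) = (6 + K)/(K + ⅕) = (6 + K)/(⅕ + K))
-21906*o(T(U(2, 6))) = -109530*(6 + 12*4)/(1 + 5*(12*4)) = -109530*(6 + 48)/(1 + 5*48) = -109530*54/(1 + 240) = -109530*54/241 = -21906*270/241 = -5914620/241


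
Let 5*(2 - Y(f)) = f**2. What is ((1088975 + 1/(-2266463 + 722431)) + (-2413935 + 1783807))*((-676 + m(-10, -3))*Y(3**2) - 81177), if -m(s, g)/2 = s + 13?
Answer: -253253402714631689/7720160 ≈ -3.2804e+10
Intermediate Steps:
m(s, g) = -26 - 2*s (m(s, g) = -2*(s + 13) = -2*(13 + s) = -26 - 2*s)
Y(f) = 2 - f**2/5
((1088975 + 1/(-2266463 + 722431)) + (-2413935 + 1783807))*((-676 + m(-10, -3))*Y(3**2) - 81177) = ((1088975 + 1/(-2266463 + 722431)) + (-2413935 + 1783807))*((-676 + (-26 - 2*(-10)))*(2 - (3**2)**2/5) - 81177) = ((1088975 + 1/(-1544032)) - 630128)*((-676 + (-26 + 20))*(2 - 1/5*9**2) - 81177) = ((1088975 - 1/1544032) - 630128)*((-676 - 6)*(2 - 1/5*81) - 81177) = (1681412247199/1544032 - 630128)*(-682*(2 - 81/5) - 81177) = 708474451103*(-682*(-71/5) - 81177)/1544032 = 708474451103*(48422/5 - 81177)/1544032 = (708474451103/1544032)*(-357463/5) = -253253402714631689/7720160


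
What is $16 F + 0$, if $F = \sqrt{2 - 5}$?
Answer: $16 i \sqrt{3} \approx 27.713 i$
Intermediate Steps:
$F = i \sqrt{3}$ ($F = \sqrt{-3} = i \sqrt{3} \approx 1.732 i$)
$16 F + 0 = 16 i \sqrt{3} + 0 = 16 i \sqrt{3}$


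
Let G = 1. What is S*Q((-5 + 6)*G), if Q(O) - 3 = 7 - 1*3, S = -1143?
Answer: -8001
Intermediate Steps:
Q(O) = 7 (Q(O) = 3 + (7 - 1*3) = 3 + (7 - 3) = 3 + 4 = 7)
S*Q((-5 + 6)*G) = -1143*7 = -8001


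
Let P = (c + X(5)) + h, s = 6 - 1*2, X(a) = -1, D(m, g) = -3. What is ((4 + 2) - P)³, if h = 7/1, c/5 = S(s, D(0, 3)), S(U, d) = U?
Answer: -8000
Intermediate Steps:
s = 4 (s = 6 - 2 = 4)
c = 20 (c = 5*4 = 20)
h = 7 (h = 7*1 = 7)
P = 26 (P = (20 - 1) + 7 = 19 + 7 = 26)
((4 + 2) - P)³ = ((4 + 2) - 1*26)³ = (6 - 26)³ = (-20)³ = -8000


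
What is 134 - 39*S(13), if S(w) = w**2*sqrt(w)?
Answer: 134 - 6591*sqrt(13) ≈ -23630.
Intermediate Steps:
S(w) = w**(5/2)
134 - 39*S(13) = 134 - 6591*sqrt(13)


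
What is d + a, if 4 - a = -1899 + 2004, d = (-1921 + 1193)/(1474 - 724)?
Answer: -38239/375 ≈ -101.97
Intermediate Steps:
d = -364/375 (d = -728/750 = -728*1/750 = -364/375 ≈ -0.97067)
a = -101 (a = 4 - (-1899 + 2004) = 4 - 1*105 = 4 - 105 = -101)
d + a = -364/375 - 101 = -38239/375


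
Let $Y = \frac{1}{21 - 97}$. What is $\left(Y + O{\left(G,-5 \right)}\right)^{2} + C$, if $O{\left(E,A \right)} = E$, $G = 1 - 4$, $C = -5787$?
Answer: $- \frac{33373271}{5776} \approx -5777.9$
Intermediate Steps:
$Y = - \frac{1}{76}$ ($Y = \frac{1}{-76} = - \frac{1}{76} \approx -0.013158$)
$G = -3$ ($G = 1 - 4 = -3$)
$\left(Y + O{\left(G,-5 \right)}\right)^{2} + C = \left(- \frac{1}{76} - 3\right)^{2} - 5787 = \left(- \frac{229}{76}\right)^{2} - 5787 = \frac{52441}{5776} - 5787 = - \frac{33373271}{5776}$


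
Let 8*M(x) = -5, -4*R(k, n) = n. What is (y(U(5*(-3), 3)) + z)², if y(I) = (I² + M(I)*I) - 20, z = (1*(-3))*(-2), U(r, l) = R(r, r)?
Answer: 5329/1024 ≈ 5.2041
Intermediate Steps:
R(k, n) = -n/4
U(r, l) = -r/4
M(x) = -5/8 (M(x) = (⅛)*(-5) = -5/8)
z = 6 (z = -3*(-2) = 6)
y(I) = -20 + I² - 5*I/8 (y(I) = (I² - 5*I/8) - 20 = -20 + I² - 5*I/8)
(y(U(5*(-3), 3)) + z)² = ((-20 + (-5*(-3)/4)² - (-5)*5*(-3)/32) + 6)² = ((-20 + (-¼*(-15))² - (-5)*(-15)/32) + 6)² = ((-20 + (15/4)² - 5/8*15/4) + 6)² = ((-20 + 225/16 - 75/32) + 6)² = (-265/32 + 6)² = (-73/32)² = 5329/1024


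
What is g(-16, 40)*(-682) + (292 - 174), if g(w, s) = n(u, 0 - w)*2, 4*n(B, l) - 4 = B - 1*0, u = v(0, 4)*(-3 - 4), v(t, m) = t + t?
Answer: -1246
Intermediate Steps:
v(t, m) = 2*t
u = 0 (u = (2*0)*(-3 - 4) = 0*(-7) = 0)
n(B, l) = 1 + B/4 (n(B, l) = 1 + (B - 1*0)/4 = 1 + (B + 0)/4 = 1 + B/4)
g(w, s) = 2 (g(w, s) = (1 + (¼)*0)*2 = (1 + 0)*2 = 1*2 = 2)
g(-16, 40)*(-682) + (292 - 174) = 2*(-682) + (292 - 174) = -1364 + 118 = -1246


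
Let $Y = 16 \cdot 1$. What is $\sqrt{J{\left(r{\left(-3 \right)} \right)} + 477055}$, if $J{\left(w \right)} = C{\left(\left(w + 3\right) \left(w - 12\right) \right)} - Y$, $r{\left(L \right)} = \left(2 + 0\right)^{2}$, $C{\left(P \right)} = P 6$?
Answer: $3 \sqrt{52967} \approx 690.44$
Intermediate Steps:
$Y = 16$
$C{\left(P \right)} = 6 P$
$r{\left(L \right)} = 4$ ($r{\left(L \right)} = 2^{2} = 4$)
$J{\left(w \right)} = -16 + 6 \left(-12 + w\right) \left(3 + w\right)$ ($J{\left(w \right)} = 6 \left(w + 3\right) \left(w - 12\right) - 16 = 6 \left(3 + w\right) \left(-12 + w\right) - 16 = 6 \left(-12 + w\right) \left(3 + w\right) - 16 = -16 + 6 \left(-12 + w\right) \left(3 + w\right)$)
$\sqrt{J{\left(r{\left(-3 \right)} \right)} + 477055} = \sqrt{\left(-232 - 216 + 6 \cdot 4^{2}\right) + 477055} = \sqrt{\left(-232 - 216 + 6 \cdot 16\right) + 477055} = \sqrt{\left(-232 - 216 + 96\right) + 477055} = \sqrt{-352 + 477055} = \sqrt{476703} = 3 \sqrt{52967}$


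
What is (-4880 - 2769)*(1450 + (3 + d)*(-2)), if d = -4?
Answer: -11106348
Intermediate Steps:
(-4880 - 2769)*(1450 + (3 + d)*(-2)) = (-4880 - 2769)*(1450 + (3 - 4)*(-2)) = -7649*(1450 - 1*(-2)) = -7649*(1450 + 2) = -7649*1452 = -11106348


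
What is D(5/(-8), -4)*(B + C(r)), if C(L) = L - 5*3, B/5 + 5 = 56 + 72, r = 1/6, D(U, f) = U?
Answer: -18005/48 ≈ -375.10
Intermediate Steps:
r = ⅙ ≈ 0.16667
B = 615 (B = -25 + 5*(56 + 72) = -25 + 5*128 = -25 + 640 = 615)
C(L) = -15 + L (C(L) = L - 15 = -15 + L)
D(5/(-8), -4)*(B + C(r)) = (5/(-8))*(615 + (-15 + ⅙)) = (5*(-⅛))*(615 - 89/6) = -5/8*3601/6 = -18005/48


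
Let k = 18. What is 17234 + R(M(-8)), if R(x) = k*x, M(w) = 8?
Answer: 17378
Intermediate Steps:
R(x) = 18*x
17234 + R(M(-8)) = 17234 + 18*8 = 17234 + 144 = 17378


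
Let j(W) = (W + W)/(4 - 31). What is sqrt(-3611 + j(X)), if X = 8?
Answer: 13*I*sqrt(1731)/9 ≈ 60.097*I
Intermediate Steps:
j(W) = -2*W/27 (j(W) = (2*W)/(-27) = (2*W)*(-1/27) = -2*W/27)
sqrt(-3611 + j(X)) = sqrt(-3611 - 2/27*8) = sqrt(-3611 - 16/27) = sqrt(-97513/27) = 13*I*sqrt(1731)/9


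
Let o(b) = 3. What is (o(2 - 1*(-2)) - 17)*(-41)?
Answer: 574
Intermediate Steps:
(o(2 - 1*(-2)) - 17)*(-41) = (3 - 17)*(-41) = -14*(-41) = 574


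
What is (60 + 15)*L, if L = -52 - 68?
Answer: -9000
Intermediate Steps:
L = -120
(60 + 15)*L = (60 + 15)*(-120) = 75*(-120) = -9000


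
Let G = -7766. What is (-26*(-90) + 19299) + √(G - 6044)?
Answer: 21639 + I*√13810 ≈ 21639.0 + 117.52*I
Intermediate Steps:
(-26*(-90) + 19299) + √(G - 6044) = (-26*(-90) + 19299) + √(-7766 - 6044) = (2340 + 19299) + √(-13810) = 21639 + I*√13810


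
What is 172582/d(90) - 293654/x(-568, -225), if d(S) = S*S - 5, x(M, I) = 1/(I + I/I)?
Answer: 532477097702/8095 ≈ 6.5778e+7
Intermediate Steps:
x(M, I) = 1/(1 + I) (x(M, I) = 1/(I + 1) = 1/(1 + I))
d(S) = -5 + S² (d(S) = S² - 5 = -5 + S²)
172582/d(90) - 293654/x(-568, -225) = 172582/(-5 + 90²) - 293654/(1/(1 - 225)) = 172582/(-5 + 8100) - 293654/(1/(-224)) = 172582/8095 - 293654/(-1/224) = 172582*(1/8095) - 293654*(-224) = 172582/8095 + 65778496 = 532477097702/8095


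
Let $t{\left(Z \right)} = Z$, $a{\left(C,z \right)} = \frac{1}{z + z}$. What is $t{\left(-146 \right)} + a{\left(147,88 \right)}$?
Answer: $- \frac{25695}{176} \approx -145.99$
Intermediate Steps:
$a{\left(C,z \right)} = \frac{1}{2 z}$
$t{\left(-146 \right)} + a{\left(147,88 \right)} = -146 + \frac{1}{2 \cdot 88} = -146 + \frac{1}{2} \cdot \frac{1}{88} = -146 + \frac{1}{176} = - \frac{25695}{176}$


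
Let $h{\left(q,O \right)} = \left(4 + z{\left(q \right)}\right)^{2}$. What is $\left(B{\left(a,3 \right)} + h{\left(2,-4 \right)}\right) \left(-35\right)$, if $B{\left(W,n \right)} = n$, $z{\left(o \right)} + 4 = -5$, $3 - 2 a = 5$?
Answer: $-980$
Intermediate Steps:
$a = -1$ ($a = \frac{3}{2} - \frac{5}{2} = -1$)
$z{\left(o \right)} = -9$ ($z{\left(o \right)} = -4 - 5 = -9$)
$h{\left(q,O \right)} = 25$ ($h{\left(q,O \right)} = \left(4 - 9\right)^{2} = \left(-5\right)^{2} = 25$)
$\left(B{\left(a,3 \right)} + h{\left(2,-4 \right)}\right) \left(-35\right) = \left(3 + 25\right) \left(-35\right) = 28 \left(-35\right) = -980$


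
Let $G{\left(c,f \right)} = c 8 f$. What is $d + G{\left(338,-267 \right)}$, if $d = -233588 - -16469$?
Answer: $-939087$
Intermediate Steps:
$d = -217119$ ($d = -233588 + 16469 = -217119$)
$G{\left(c,f \right)} = 8 c f$
$d + G{\left(338,-267 \right)} = -217119 + 8 \cdot 338 \left(-267\right) = -217119 - 721968 = -939087$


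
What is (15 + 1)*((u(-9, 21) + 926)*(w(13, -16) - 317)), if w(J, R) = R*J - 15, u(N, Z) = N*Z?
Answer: -6367680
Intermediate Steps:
w(J, R) = -15 + J*R (w(J, R) = J*R - 15 = -15 + J*R)
(15 + 1)*((u(-9, 21) + 926)*(w(13, -16) - 317)) = (15 + 1)*((-9*21 + 926)*((-15 + 13*(-16)) - 317)) = 16*((-189 + 926)*((-15 - 208) - 317)) = 16*(737*(-223 - 317)) = 16*(737*(-540)) = 16*(-397980) = -6367680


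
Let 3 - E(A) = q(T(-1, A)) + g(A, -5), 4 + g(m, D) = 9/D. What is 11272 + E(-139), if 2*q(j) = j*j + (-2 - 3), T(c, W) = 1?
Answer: 56414/5 ≈ 11283.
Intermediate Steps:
g(m, D) = -4 + 9/D
q(j) = -5/2 + j²/2 (q(j) = (j*j + (-2 - 3))/2 = (j² - 5)/2 = (-5 + j²)/2 = -5/2 + j²/2)
E(A) = 54/5 (E(A) = 3 - ((-5/2 + (½)*1²) + (-4 + 9/(-5))) = 3 - ((-5/2 + (½)*1) + (-4 + 9*(-⅕))) = 3 - ((-5/2 + ½) + (-4 - 9/5)) = 3 - (-2 - 29/5) = 3 - 1*(-39/5) = 3 + 39/5 = 54/5)
11272 + E(-139) = 11272 + 54/5 = 56414/5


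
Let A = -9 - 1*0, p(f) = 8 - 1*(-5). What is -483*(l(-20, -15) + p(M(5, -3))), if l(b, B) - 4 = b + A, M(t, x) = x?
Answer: 5796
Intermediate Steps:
p(f) = 13 (p(f) = 8 + 5 = 13)
A = -9 (A = -9 + 0 = -9)
l(b, B) = -5 + b (l(b, B) = 4 + (b - 9) = 4 + (-9 + b) = -5 + b)
-483*(l(-20, -15) + p(M(5, -3))) = -483*((-5 - 20) + 13) = -483*(-25 + 13) = -483*(-12) = 5796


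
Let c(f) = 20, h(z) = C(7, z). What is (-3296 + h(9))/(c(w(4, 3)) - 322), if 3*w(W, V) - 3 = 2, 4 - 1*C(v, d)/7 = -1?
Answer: 3261/302 ≈ 10.798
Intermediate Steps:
C(v, d) = 35 (C(v, d) = 28 - 7*(-1) = 28 + 7 = 35)
h(z) = 35
w(W, V) = 5/3 (w(W, V) = 1 + (⅓)*2 = 1 + ⅔ = 5/3)
(-3296 + h(9))/(c(w(4, 3)) - 322) = (-3296 + 35)/(20 - 322) = -3261/(-302) = -3261*(-1/302) = 3261/302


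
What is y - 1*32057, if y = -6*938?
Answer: -37685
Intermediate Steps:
y = -5628
y - 1*32057 = -5628 - 1*32057 = -5628 - 32057 = -37685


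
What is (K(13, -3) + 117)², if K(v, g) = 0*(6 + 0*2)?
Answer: 13689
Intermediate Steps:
K(v, g) = 0 (K(v, g) = 0*(6 + 0) = 0*6 = 0)
(K(13, -3) + 117)² = (0 + 117)² = 117² = 13689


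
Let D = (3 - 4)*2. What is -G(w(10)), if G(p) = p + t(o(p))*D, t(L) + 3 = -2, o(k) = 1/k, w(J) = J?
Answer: -20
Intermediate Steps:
t(L) = -5 (t(L) = -3 - 2 = -5)
D = -2 (D = -1*2 = -2)
G(p) = 10 + p (G(p) = p - 5*(-2) = p + 10 = 10 + p)
-G(w(10)) = -(10 + 10) = -1*20 = -20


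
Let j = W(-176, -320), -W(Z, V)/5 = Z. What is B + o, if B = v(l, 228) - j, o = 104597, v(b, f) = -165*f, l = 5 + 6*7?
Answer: 66097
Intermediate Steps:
W(Z, V) = -5*Z
j = 880 (j = -5*(-176) = 880)
l = 47 (l = 5 + 42 = 47)
B = -38500 (B = -165*228 - 1*880 = -37620 - 880 = -38500)
B + o = -38500 + 104597 = 66097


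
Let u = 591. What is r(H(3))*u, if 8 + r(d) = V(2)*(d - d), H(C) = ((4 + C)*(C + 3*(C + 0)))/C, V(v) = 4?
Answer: -4728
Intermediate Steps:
H(C) = 16 + 4*C (H(C) = ((4 + C)*(C + 3*C))/C = ((4 + C)*(4*C))/C = (4*C*(4 + C))/C = 16 + 4*C)
r(d) = -8 (r(d) = -8 + 4*(d - d) = -8 + 4*0 = -8 + 0 = -8)
r(H(3))*u = -8*591 = -4728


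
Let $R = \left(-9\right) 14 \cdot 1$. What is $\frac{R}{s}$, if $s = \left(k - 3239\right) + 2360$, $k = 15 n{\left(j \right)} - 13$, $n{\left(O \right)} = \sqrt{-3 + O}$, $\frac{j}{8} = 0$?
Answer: $\frac{112392}{796339} + \frac{1890 i \sqrt{3}}{796339} \approx 0.14114 + 0.0041108 i$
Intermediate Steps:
$j = 0$ ($j = 8 \cdot 0 = 0$)
$k = -13 + 15 i \sqrt{3}$ ($k = 15 \sqrt{-3 + 0} - 13 = 15 \sqrt{-3} - 13 = 15 i \sqrt{3} - 13 = -13 + 15 i \sqrt{3} \approx -13.0 + 25.981 i$)
$R = -126$ ($R = \left(-126\right) 1 = -126$)
$s = -892 + 15 i \sqrt{3}$ ($s = \left(\left(-13 + 15 i \sqrt{3}\right) - 3239\right) + 2360 = \left(-3252 + 15 i \sqrt{3}\right) + 2360 = -892 + 15 i \sqrt{3} \approx -892.0 + 25.981 i$)
$\frac{R}{s} = - \frac{126}{-892 + 15 i \sqrt{3}}$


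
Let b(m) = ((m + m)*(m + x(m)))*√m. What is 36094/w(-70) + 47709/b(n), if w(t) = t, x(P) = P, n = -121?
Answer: -18047/35 - 47709*I/644204 ≈ -515.63 - 0.074059*I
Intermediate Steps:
b(m) = 4*m^(5/2) (b(m) = ((m + m)*(m + m))*√m = ((2*m)*(2*m))*√m = (4*m²)*√m = 4*m^(5/2))
36094/w(-70) + 47709/b(n) = 36094/(-70) + 47709/((4*(-121)^(5/2))) = 36094*(-1/70) + 47709/((4*(161051*I))) = -18047/35 + 47709/((644204*I)) = -18047/35 + 47709*(-I/644204) = -18047/35 - 47709*I/644204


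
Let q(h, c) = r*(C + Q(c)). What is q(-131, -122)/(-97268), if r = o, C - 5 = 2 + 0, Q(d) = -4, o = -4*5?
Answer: 15/24317 ≈ 0.00061685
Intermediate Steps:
o = -20
C = 7 (C = 5 + (2 + 0) = 5 + 2 = 7)
r = -20
q(h, c) = -60 (q(h, c) = -20*(7 - 4) = -20*3 = -60)
q(-131, -122)/(-97268) = -60/(-97268) = -60*(-1/97268) = 15/24317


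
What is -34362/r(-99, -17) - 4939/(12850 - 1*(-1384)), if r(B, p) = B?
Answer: 4935553/14234 ≈ 346.74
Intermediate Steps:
-34362/r(-99, -17) - 4939/(12850 - 1*(-1384)) = -34362/(-99) - 4939/(12850 - 1*(-1384)) = -34362*(-1/99) - 4939/(12850 + 1384) = 3818/11 - 4939/14234 = 3818/11 - 4939*1/14234 = 3818/11 - 449/1294 = 4935553/14234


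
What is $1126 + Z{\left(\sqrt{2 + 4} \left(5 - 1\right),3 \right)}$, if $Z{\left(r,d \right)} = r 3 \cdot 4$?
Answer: $1126 + 48 \sqrt{6} \approx 1243.6$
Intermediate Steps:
$Z{\left(r,d \right)} = 12 r$ ($Z{\left(r,d \right)} = 3 r 4 = 12 r$)
$1126 + Z{\left(\sqrt{2 + 4} \left(5 - 1\right),3 \right)} = 1126 + 12 \sqrt{2 + 4} \left(5 - 1\right) = 1126 + 12 \sqrt{6} \cdot 4 = 1126 + 12 \cdot 4 \sqrt{6} = 1126 + 48 \sqrt{6}$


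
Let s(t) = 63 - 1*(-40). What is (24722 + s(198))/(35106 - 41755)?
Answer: -24825/6649 ≈ -3.7336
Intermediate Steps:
s(t) = 103 (s(t) = 63 + 40 = 103)
(24722 + s(198))/(35106 - 41755) = (24722 + 103)/(35106 - 41755) = 24825/(-6649) = 24825*(-1/6649) = -24825/6649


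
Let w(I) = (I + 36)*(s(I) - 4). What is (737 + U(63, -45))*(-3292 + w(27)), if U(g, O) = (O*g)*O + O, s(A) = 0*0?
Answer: -454578248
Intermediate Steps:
s(A) = 0
U(g, O) = O + g*O**2 (U(g, O) = g*O**2 + O = O + g*O**2)
w(I) = -144 - 4*I (w(I) = (I + 36)*(0 - 4) = (36 + I)*(-4) = -144 - 4*I)
(737 + U(63, -45))*(-3292 + w(27)) = (737 - 45*(1 - 45*63))*(-3292 + (-144 - 4*27)) = (737 - 45*(1 - 2835))*(-3292 + (-144 - 108)) = (737 - 45*(-2834))*(-3292 - 252) = (737 + 127530)*(-3544) = 128267*(-3544) = -454578248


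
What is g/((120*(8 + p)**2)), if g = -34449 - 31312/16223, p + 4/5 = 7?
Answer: -2794487195/1962723432 ≈ -1.4238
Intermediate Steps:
p = 31/5 (p = -4/5 + 7 = 31/5 ≈ 6.2000)
g = -558897439/16223 (g = -34449 - 31312*1/16223 = -34449 - 31312/16223 = -558897439/16223 ≈ -34451.)
g/((120*(8 + p)**2)) = -558897439*1/(120*(8 + 31/5)**2)/16223 = -558897439/(16223*(120*(71/5)**2)) = -558897439/(16223*(120*(5041/25))) = -558897439/(16223*120984/5) = -558897439/16223*5/120984 = -2794487195/1962723432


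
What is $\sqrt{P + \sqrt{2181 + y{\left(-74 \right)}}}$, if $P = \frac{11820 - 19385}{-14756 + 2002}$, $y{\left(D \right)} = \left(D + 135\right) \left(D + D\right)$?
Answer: $\frac{\sqrt{96484010 + 162664516 i \sqrt{6847}}}{12754} \approx 6.4553 + 6.4092 i$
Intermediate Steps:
$y{\left(D \right)} = 2 D \left(135 + D\right)$ ($y{\left(D \right)} = \left(135 + D\right) 2 D = 2 D \left(135 + D\right)$)
$P = \frac{7565}{12754}$ ($P = - \frac{7565}{-12754} = \left(-7565\right) \left(- \frac{1}{12754}\right) = \frac{7565}{12754} \approx 0.59315$)
$\sqrt{P + \sqrt{2181 + y{\left(-74 \right)}}} = \sqrt{\frac{7565}{12754} + \sqrt{2181 + 2 \left(-74\right) \left(135 - 74\right)}} = \sqrt{\frac{7565}{12754} + \sqrt{2181 + 2 \left(-74\right) 61}} = \sqrt{\frac{7565}{12754} + \sqrt{2181 - 9028}} = \sqrt{\frac{7565}{12754} + \sqrt{-6847}} = \sqrt{\frac{7565}{12754} + i \sqrt{6847}}$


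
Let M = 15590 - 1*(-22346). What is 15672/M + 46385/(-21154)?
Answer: -44629246/25078067 ≈ -1.7796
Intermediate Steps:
M = 37936 (M = 15590 + 22346 = 37936)
15672/M + 46385/(-21154) = 15672/37936 + 46385/(-21154) = 15672*(1/37936) + 46385*(-1/21154) = 1959/4742 - 46385/21154 = -44629246/25078067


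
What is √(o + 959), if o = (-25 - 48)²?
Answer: 4*√393 ≈ 79.297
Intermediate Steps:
o = 5329 (o = (-73)² = 5329)
√(o + 959) = √(5329 + 959) = √6288 = 4*√393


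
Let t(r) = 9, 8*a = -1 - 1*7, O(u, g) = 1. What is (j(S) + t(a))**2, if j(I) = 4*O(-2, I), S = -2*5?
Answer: 169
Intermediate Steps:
a = -1 (a = (-1 - 1*7)/8 = (-1 - 7)/8 = (1/8)*(-8) = -1)
S = -10
j(I) = 4 (j(I) = 4*1 = 4)
(j(S) + t(a))**2 = (4 + 9)**2 = 13**2 = 169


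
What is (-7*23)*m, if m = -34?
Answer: 5474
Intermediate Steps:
(-7*23)*m = -7*23*(-34) = -161*(-34) = 5474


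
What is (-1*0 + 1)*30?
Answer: 30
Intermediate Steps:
(-1*0 + 1)*30 = (0 + 1)*30 = 1*30 = 30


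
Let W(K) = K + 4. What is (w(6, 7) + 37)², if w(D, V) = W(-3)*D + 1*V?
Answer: 2500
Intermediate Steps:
W(K) = 4 + K
w(D, V) = D + V (w(D, V) = (4 - 3)*D + 1*V = 1*D + V = D + V)
(w(6, 7) + 37)² = ((6 + 7) + 37)² = (13 + 37)² = 50² = 2500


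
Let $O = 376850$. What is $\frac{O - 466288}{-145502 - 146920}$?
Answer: $\frac{44719}{146211} \approx 0.30585$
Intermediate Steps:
$\frac{O - 466288}{-145502 - 146920} = \frac{376850 - 466288}{-145502 - 146920} = - \frac{89438}{-292422} = \left(-89438\right) \left(- \frac{1}{292422}\right) = \frac{44719}{146211}$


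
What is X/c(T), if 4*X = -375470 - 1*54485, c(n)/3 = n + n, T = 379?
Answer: -429955/9096 ≈ -47.269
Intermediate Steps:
c(n) = 6*n (c(n) = 3*(n + n) = 3*(2*n) = 6*n)
X = -429955/4 (X = (-375470 - 1*54485)/4 = (-375470 - 54485)/4 = (¼)*(-429955) = -429955/4 ≈ -1.0749e+5)
X/c(T) = -429955/(4*(6*379)) = -429955/4/2274 = -429955/4*1/2274 = -429955/9096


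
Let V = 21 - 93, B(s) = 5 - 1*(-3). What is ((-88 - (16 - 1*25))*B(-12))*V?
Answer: 45504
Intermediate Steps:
B(s) = 8 (B(s) = 5 + 3 = 8)
V = -72
((-88 - (16 - 1*25))*B(-12))*V = ((-88 - (16 - 1*25))*8)*(-72) = ((-88 - (16 - 25))*8)*(-72) = ((-88 - 1*(-9))*8)*(-72) = ((-88 + 9)*8)*(-72) = -79*8*(-72) = -632*(-72) = 45504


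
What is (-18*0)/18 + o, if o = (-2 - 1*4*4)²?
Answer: 324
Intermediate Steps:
o = 324 (o = (-2 - 4*4)² = (-2 - 16)² = (-18)² = 324)
(-18*0)/18 + o = (-18*0)/18 + 324 = (1/18)*0 + 324 = 0 + 324 = 324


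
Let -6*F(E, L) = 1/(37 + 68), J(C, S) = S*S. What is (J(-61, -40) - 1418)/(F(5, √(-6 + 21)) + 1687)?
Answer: 114660/1062809 ≈ 0.10788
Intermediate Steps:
J(C, S) = S²
F(E, L) = -1/630 (F(E, L) = -1/(6*(37 + 68)) = -⅙/105 = -⅙*1/105 = -1/630)
(J(-61, -40) - 1418)/(F(5, √(-6 + 21)) + 1687) = ((-40)² - 1418)/(-1/630 + 1687) = (1600 - 1418)/(1062809/630) = 182*(630/1062809) = 114660/1062809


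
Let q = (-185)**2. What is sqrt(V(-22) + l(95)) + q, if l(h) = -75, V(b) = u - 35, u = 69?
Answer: 34225 + I*sqrt(41) ≈ 34225.0 + 6.4031*I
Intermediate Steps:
V(b) = 34 (V(b) = 69 - 35 = 34)
q = 34225
sqrt(V(-22) + l(95)) + q = sqrt(34 - 75) + 34225 = sqrt(-41) + 34225 = I*sqrt(41) + 34225 = 34225 + I*sqrt(41)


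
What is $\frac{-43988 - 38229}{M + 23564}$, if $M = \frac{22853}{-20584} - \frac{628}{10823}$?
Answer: $- \frac{18316355221144}{5249342547677} \approx -3.4893$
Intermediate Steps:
$M = - \frac{260264771}{222780632}$ ($M = 22853 \left(- \frac{1}{20584}\right) - \frac{628}{10823} = - \frac{22853}{20584} - \frac{628}{10823} = - \frac{260264771}{222780632} \approx -1.1683$)
$\frac{-43988 - 38229}{M + 23564} = \frac{-43988 - 38229}{- \frac{260264771}{222780632} + 23564} = - \frac{82217}{\frac{5249342547677}{222780632}} = \left(-82217\right) \frac{222780632}{5249342547677} = - \frac{18316355221144}{5249342547677}$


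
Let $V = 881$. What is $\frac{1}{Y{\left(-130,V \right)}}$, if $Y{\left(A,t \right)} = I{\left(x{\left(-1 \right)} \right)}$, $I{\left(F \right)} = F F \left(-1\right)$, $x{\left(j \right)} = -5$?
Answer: $- \frac{1}{25} \approx -0.04$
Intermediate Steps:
$I{\left(F \right)} = - F^{2}$ ($I{\left(F \right)} = F^{2} \left(-1\right) = - F^{2}$)
$Y{\left(A,t \right)} = -25$ ($Y{\left(A,t \right)} = - \left(-5\right)^{2} = \left(-1\right) 25 = -25$)
$\frac{1}{Y{\left(-130,V \right)}} = \frac{1}{-25} = - \frac{1}{25}$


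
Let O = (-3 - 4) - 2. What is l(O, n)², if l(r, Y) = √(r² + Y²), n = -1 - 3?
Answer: 97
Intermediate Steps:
O = -9 (O = -7 - 2 = -9)
n = -4
l(r, Y) = √(Y² + r²)
l(O, n)² = (√((-4)² + (-9)²))² = (√(16 + 81))² = (√97)² = 97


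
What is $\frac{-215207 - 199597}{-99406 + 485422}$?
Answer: $- \frac{34567}{32168} \approx -1.0746$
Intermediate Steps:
$\frac{-215207 - 199597}{-99406 + 485422} = - \frac{414804}{386016} = \left(-414804\right) \frac{1}{386016} = - \frac{34567}{32168}$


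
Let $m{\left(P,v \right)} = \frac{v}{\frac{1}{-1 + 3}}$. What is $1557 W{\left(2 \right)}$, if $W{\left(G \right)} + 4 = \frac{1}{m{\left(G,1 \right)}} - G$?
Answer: $- \frac{17127}{2} \approx -8563.5$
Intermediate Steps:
$m{\left(P,v \right)} = 2 v$ ($m{\left(P,v \right)} = \frac{v}{\frac{1}{2}} = v \frac{1}{\frac{1}{2}} = v 2 = 2 v$)
$W{\left(G \right)} = - \frac{7}{2} - G$ ($W{\left(G \right)} = -4 - \left(- \frac{1}{2} + G\right) = - \frac{7}{2} - G$)
$1557 W{\left(2 \right)} = 1557 \left(- \frac{7}{2} - 2\right) = 1557 \left(- \frac{11}{2}\right) = - \frac{17127}{2}$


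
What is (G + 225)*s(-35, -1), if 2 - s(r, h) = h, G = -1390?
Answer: -3495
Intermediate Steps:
s(r, h) = 2 - h
(G + 225)*s(-35, -1) = (-1390 + 225)*(2 - 1*(-1)) = -1165*(2 + 1) = -1165*3 = -3495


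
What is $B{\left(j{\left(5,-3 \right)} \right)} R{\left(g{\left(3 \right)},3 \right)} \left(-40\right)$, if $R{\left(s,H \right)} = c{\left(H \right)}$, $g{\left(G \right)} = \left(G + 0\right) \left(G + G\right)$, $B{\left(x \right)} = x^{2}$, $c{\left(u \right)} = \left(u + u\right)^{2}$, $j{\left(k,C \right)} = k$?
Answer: $-36000$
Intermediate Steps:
$c{\left(u \right)} = 4 u^{2}$ ($c{\left(u \right)} = \left(2 u\right)^{2} = 4 u^{2}$)
$g{\left(G \right)} = 2 G^{2}$ ($g{\left(G \right)} = G 2 G = 2 G^{2}$)
$R{\left(s,H \right)} = 4 H^{2}$
$B{\left(j{\left(5,-3 \right)} \right)} R{\left(g{\left(3 \right)},3 \right)} \left(-40\right) = 5^{2} \cdot 4 \cdot 3^{2} \left(-40\right) = 25 \cdot 4 \cdot 9 \left(-40\right) = 25 \cdot 36 \left(-40\right) = 900 \left(-40\right) = -36000$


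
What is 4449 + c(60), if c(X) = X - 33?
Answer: 4476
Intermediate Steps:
c(X) = -33 + X
4449 + c(60) = 4449 + (-33 + 60) = 4449 + 27 = 4476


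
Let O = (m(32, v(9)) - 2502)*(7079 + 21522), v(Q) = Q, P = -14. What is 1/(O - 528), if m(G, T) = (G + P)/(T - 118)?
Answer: -109/7800579888 ≈ -1.3973e-8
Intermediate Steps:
m(G, T) = (-14 + G)/(-118 + T) (m(G, T) = (G - 14)/(T - 118) = (-14 + G)/(-118 + T))
O = -7800522336/109 (O = ((-14 + 32)/(-118 + 9) - 2502)*(7079 + 21522) = (18/(-109) - 2502)*28601 = (-1/109*18 - 2502)*28601 = (-18/109 - 2502)*28601 = -272736/109*28601 = -7800522336/109 ≈ -7.1564e+7)
1/(O - 528) = 1/(-7800522336/109 - 528) = 1/(-7800579888/109) = -109/7800579888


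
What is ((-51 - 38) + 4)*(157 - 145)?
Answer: -1020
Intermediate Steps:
((-51 - 38) + 4)*(157 - 145) = (-89 + 4)*12 = -85*12 = -1020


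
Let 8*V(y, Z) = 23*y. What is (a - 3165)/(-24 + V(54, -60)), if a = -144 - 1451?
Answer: -544/15 ≈ -36.267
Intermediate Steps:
V(y, Z) = 23*y/8 (V(y, Z) = (23*y)/8 = 23*y/8)
a = -1595
(a - 3165)/(-24 + V(54, -60)) = (-1595 - 3165)/(-24 + (23/8)*54) = -4760/(-24 + 621/4) = -4760/525/4 = -4760*4/525 = -544/15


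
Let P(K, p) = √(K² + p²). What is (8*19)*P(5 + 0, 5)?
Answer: 760*√2 ≈ 1074.8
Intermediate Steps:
(8*19)*P(5 + 0, 5) = (8*19)*√((5 + 0)² + 5²) = 152*√(5² + 25) = 152*√(25 + 25) = 152*√50 = 152*(5*√2) = 760*√2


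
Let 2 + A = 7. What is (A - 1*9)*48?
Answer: -192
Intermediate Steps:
A = 5 (A = -2 + 7 = 5)
(A - 1*9)*48 = (5 - 1*9)*48 = (5 - 9)*48 = -4*48 = -192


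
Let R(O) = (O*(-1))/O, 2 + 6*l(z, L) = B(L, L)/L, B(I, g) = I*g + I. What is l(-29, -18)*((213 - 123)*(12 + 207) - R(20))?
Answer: -374509/6 ≈ -62418.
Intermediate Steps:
B(I, g) = I + I*g
l(z, L) = -1/6 + L/6 (l(z, L) = -1/3 + ((L*(1 + L))/L)/6 = -1/3 + (1 + L)/6 = -1/3 + (1/6 + L/6) = -1/6 + L/6)
R(O) = -1 (R(O) = (-O)/O = -1)
l(-29, -18)*((213 - 123)*(12 + 207) - R(20)) = (-1/6 + (1/6)*(-18))*((213 - 123)*(12 + 207) - 1*(-1)) = (-1/6 - 3)*(90*219 + 1) = -19*(19710 + 1)/6 = -19/6*19711 = -374509/6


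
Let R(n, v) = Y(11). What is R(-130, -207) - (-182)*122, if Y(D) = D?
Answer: 22215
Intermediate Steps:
R(n, v) = 11
R(-130, -207) - (-182)*122 = 11 - (-182)*122 = 11 - 1*(-22204) = 11 + 22204 = 22215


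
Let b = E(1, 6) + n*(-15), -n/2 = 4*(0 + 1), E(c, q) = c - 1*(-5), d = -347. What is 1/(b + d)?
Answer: -1/221 ≈ -0.0045249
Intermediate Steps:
E(c, q) = 5 + c (E(c, q) = c + 5 = 5 + c)
n = -8 (n = -8*(0 + 1) = -8 ≈ -8.0000)
b = 126 (b = (5 + 1) - 8*(-15) = 6 + 120 = 126)
1/(b + d) = 1/(126 - 347) = 1/(-221) = -1/221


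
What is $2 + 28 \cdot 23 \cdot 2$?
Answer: $1290$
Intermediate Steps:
$2 + 28 \cdot 23 \cdot 2 = 2 + 28 \cdot 46 = 2 + 1288 = 1290$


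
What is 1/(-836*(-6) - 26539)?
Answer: -1/21523 ≈ -4.6462e-5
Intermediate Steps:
1/(-836*(-6) - 26539) = 1/(5016 - 26539) = 1/(-21523) = -1/21523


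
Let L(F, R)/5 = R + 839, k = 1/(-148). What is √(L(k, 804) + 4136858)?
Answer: √4145073 ≈ 2035.9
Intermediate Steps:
k = -1/148 ≈ -0.0067568
L(F, R) = 4195 + 5*R (L(F, R) = 5*(R + 839) = 5*(839 + R) = 4195 + 5*R)
√(L(k, 804) + 4136858) = √((4195 + 5*804) + 4136858) = √((4195 + 4020) + 4136858) = √(8215 + 4136858) = √4145073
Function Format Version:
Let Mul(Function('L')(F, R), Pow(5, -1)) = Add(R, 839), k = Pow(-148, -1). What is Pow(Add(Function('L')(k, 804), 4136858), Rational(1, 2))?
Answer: Pow(4145073, Rational(1, 2)) ≈ 2035.9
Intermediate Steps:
k = Rational(-1, 148) ≈ -0.0067568
Function('L')(F, R) = Add(4195, Mul(5, R)) (Function('L')(F, R) = Mul(5, Add(R, 839)) = Mul(5, Add(839, R)) = Add(4195, Mul(5, R)))
Pow(Add(Function('L')(k, 804), 4136858), Rational(1, 2)) = Pow(Add(Add(4195, Mul(5, 804)), 4136858), Rational(1, 2)) = Pow(Add(Add(4195, 4020), 4136858), Rational(1, 2)) = Pow(Add(8215, 4136858), Rational(1, 2)) = Pow(4145073, Rational(1, 2))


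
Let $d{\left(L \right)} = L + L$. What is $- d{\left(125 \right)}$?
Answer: $-250$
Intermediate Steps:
$d{\left(L \right)} = 2 L$
$- d{\left(125 \right)} = - 2 \cdot 125 = \left(-1\right) 250 = -250$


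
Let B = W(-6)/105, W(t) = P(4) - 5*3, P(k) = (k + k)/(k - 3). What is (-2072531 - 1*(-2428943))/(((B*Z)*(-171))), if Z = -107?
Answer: -594020/2033 ≈ -292.19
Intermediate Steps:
P(k) = 2*k/(-3 + k) (P(k) = (2*k)/(-3 + k) = 2*k/(-3 + k))
W(t) = -7 (W(t) = 2*4/(-3 + 4) - 5*3 = 2*4/1 - 15 = 2*4*1 - 15 = 8 - 15 = -7)
B = -1/15 (B = -7/105 = -7*1/105 = -1/15 ≈ -0.066667)
(-2072531 - 1*(-2428943))/(((B*Z)*(-171))) = (-2072531 - 1*(-2428943))/((-1/15*(-107)*(-171))) = (-2072531 + 2428943)/(((107/15)*(-171))) = 356412/(-6099/5) = 356412*(-5/6099) = -594020/2033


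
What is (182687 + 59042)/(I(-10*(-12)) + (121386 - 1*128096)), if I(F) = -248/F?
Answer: -3625935/100681 ≈ -36.014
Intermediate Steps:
(182687 + 59042)/(I(-10*(-12)) + (121386 - 1*128096)) = (182687 + 59042)/(-248/((-10*(-12))) + (121386 - 1*128096)) = 241729/(-248/120 + (121386 - 128096)) = 241729/(-248*1/120 - 6710) = 241729/(-31/15 - 6710) = 241729/(-100681/15) = 241729*(-15/100681) = -3625935/100681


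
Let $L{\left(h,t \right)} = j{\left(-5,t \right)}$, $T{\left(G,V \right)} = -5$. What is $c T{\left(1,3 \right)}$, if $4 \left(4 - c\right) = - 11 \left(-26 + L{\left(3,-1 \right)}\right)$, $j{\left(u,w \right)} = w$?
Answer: $\frac{1405}{4} \approx 351.25$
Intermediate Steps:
$L{\left(h,t \right)} = t$
$c = - \frac{281}{4}$ ($c = 4 - \frac{\left(-11\right) \left(-26 - 1\right)}{4} = 4 - \frac{\left(-11\right) \left(-27\right)}{4} = 4 - \frac{297}{4} = - \frac{281}{4} \approx -70.25$)
$c T{\left(1,3 \right)} = \left(- \frac{281}{4}\right) \left(-5\right) = \frac{1405}{4}$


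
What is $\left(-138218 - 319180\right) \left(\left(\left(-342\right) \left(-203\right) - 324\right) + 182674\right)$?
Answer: $-115161838848$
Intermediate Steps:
$\left(-138218 - 319180\right) \left(\left(\left(-342\right) \left(-203\right) - 324\right) + 182674\right) = - 457398 \left(\left(69426 - 324\right) + 182674\right) = - 457398 \left(69102 + 182674\right) = \left(-457398\right) 251776 = -115161838848$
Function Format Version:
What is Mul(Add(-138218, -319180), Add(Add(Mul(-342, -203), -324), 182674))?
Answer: -115161838848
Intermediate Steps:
Mul(Add(-138218, -319180), Add(Add(Mul(-342, -203), -324), 182674)) = Mul(-457398, Add(Add(69426, -324), 182674)) = Mul(-457398, Add(69102, 182674)) = Mul(-457398, 251776) = -115161838848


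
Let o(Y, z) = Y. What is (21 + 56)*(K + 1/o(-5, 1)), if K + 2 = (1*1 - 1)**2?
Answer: -847/5 ≈ -169.40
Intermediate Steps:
K = -2 (K = -2 + (1*1 - 1)**2 = -2 + (1 - 1)**2 = -2 + 0**2 = -2 + 0 = -2)
(21 + 56)*(K + 1/o(-5, 1)) = (21 + 56)*(-2 + 1/(-5)) = 77*(-2 - 1/5) = 77*(-11/5) = -847/5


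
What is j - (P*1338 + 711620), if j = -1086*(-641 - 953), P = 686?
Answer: 101596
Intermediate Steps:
j = 1731084 (j = -1086*(-1594) = 1731084)
j - (P*1338 + 711620) = 1731084 - (686*1338 + 711620) = 1731084 - (917868 + 711620) = 1731084 - 1*1629488 = 1731084 - 1629488 = 101596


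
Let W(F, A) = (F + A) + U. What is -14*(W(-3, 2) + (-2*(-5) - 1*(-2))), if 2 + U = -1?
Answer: -112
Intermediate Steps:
U = -3 (U = -2 - 1 = -3)
W(F, A) = -3 + A + F (W(F, A) = (F + A) - 3 = (A + F) - 3 = -3 + A + F)
-14*(W(-3, 2) + (-2*(-5) - 1*(-2))) = -14*((-3 + 2 - 3) + (-2*(-5) - 1*(-2))) = -14*(-4 + (10 + 2)) = -14*(-4 + 12) = -14*8 = -112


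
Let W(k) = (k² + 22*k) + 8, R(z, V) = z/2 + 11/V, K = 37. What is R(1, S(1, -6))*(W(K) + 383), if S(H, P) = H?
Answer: 29601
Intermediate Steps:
R(z, V) = z/2 + 11/V (R(z, V) = z*(½) + 11/V = z/2 + 11/V)
W(k) = 8 + k² + 22*k
R(1, S(1, -6))*(W(K) + 383) = ((½)*1 + 11/1)*((8 + 37² + 22*37) + 383) = (½ + 11*1)*((8 + 1369 + 814) + 383) = (½ + 11)*(2191 + 383) = (23/2)*2574 = 29601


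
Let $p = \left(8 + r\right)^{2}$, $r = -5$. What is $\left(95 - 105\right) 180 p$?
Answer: $-16200$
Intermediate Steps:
$p = 9$ ($p = \left(8 - 5\right)^{2} = 3^{2} = 9$)
$\left(95 - 105\right) 180 p = \left(95 - 105\right) 180 \cdot 9 = \left(-10\right) 180 \cdot 9 = \left(-1800\right) 9 = -16200$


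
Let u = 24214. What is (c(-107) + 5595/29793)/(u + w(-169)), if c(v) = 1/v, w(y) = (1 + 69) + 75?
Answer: 189624/25884287503 ≈ 7.3258e-6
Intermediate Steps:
w(y) = 145 (w(y) = 70 + 75 = 145)
(c(-107) + 5595/29793)/(u + w(-169)) = (1/(-107) + 5595/29793)/(24214 + 145) = (-1/107 + 5595*(1/29793))/24359 = (-1/107 + 1865/9931)*(1/24359) = (189624/1062617)*(1/24359) = 189624/25884287503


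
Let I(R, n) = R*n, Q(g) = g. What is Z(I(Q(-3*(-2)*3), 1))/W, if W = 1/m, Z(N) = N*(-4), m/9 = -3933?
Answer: 2548584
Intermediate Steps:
m = -35397 (m = 9*(-3933) = -35397)
Z(N) = -4*N
W = -1/35397 (W = 1/(-35397) = -1/35397 ≈ -2.8251e-5)
Z(I(Q(-3*(-2)*3), 1))/W = (-4*-3*(-2)*3)/(-1/35397) = -4*6*3*(-35397) = -72*(-35397) = 2548584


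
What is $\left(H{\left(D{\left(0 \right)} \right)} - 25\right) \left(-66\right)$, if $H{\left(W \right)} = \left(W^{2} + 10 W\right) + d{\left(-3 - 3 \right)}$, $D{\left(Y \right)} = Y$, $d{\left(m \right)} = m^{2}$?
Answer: $-726$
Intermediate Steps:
$H{\left(W \right)} = 36 + W^{2} + 10 W$ ($H{\left(W \right)} = \left(W^{2} + 10 W\right) + \left(-3 - 3\right)^{2} = \left(W^{2} + 10 W\right) + \left(-6\right)^{2} = \left(W^{2} + 10 W\right) + 36 = 36 + W^{2} + 10 W$)
$\left(H{\left(D{\left(0 \right)} \right)} - 25\right) \left(-66\right) = \left(\left(36 + 0^{2} + 10 \cdot 0\right) - 25\right) \left(-66\right) = \left(\left(36 + 0 + 0\right) - 25\right) \left(-66\right) = \left(36 - 25\right) \left(-66\right) = 11 \left(-66\right) = -726$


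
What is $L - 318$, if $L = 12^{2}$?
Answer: $-174$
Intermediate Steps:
$L = 144$
$L - 318 = 144 - 318 = -174$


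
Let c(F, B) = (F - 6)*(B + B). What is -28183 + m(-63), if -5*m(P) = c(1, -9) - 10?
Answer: -28199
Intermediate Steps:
c(F, B) = 2*B*(-6 + F) (c(F, B) = (-6 + F)*(2*B) = 2*B*(-6 + F))
m(P) = -16 (m(P) = -(2*(-9)*(-6 + 1) - 10)/5 = -(2*(-9)*(-5) - 10)/5 = -(90 - 10)/5 = -⅕*80 = -16)
-28183 + m(-63) = -28183 - 16 = -28199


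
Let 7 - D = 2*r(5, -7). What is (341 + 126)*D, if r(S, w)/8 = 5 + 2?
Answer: -49035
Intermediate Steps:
r(S, w) = 56 (r(S, w) = 8*(5 + 2) = 8*7 = 56)
D = -105 (D = 7 - 2*56 = 7 - 1*112 = 7 - 112 = -105)
(341 + 126)*D = (341 + 126)*(-105) = 467*(-105) = -49035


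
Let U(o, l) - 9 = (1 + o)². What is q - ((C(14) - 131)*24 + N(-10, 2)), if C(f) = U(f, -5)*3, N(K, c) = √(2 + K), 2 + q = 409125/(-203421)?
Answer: -929499117/67807 - 2*I*√2 ≈ -13708.0 - 2.8284*I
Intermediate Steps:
q = -271989/67807 (q = -2 + 409125/(-203421) = -2 + 409125*(-1/203421) = -2 - 136375/67807 = -271989/67807 ≈ -4.0112)
U(o, l) = 9 + (1 + o)²
C(f) = 27 + 3*(1 + f)² (C(f) = (9 + (1 + f)²)*3 = 27 + 3*(1 + f)²)
q - ((C(14) - 131)*24 + N(-10, 2)) = -271989/67807 - (((27 + 3*(1 + 14)²) - 131)*24 + √(2 - 10)) = -271989/67807 - (((27 + 3*15²) - 131)*24 + √(-8)) = -271989/67807 - (((27 + 3*225) - 131)*24 + 2*I*√2) = -271989/67807 - (((27 + 675) - 131)*24 + 2*I*√2) = -271989/67807 - ((702 - 131)*24 + 2*I*√2) = -271989/67807 - (571*24 + 2*I*√2) = -271989/67807 - (13704 + 2*I*√2) = -271989/67807 + (-13704 - 2*I*√2) = -929499117/67807 - 2*I*√2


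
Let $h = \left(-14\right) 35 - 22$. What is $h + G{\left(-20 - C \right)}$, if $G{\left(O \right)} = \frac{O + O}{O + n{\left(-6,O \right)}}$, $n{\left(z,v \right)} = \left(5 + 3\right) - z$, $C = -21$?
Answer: $- \frac{7678}{15} \approx -511.87$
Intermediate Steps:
$n{\left(z,v \right)} = 8 - z$
$h = -512$ ($h = -490 - 22 = -512$)
$G{\left(O \right)} = \frac{2 O}{14 + O}$ ($G{\left(O \right)} = \frac{O + O}{O + \left(8 - -6\right)} = \frac{2 O}{O + \left(8 + 6\right)} = \frac{2 O}{O + 14} = \frac{2 O}{14 + O}$)
$h + G{\left(-20 - C \right)} = -512 + \frac{2 \left(-20 - -21\right)}{14 - -1} = -512 + \frac{2 \left(-20 + 21\right)}{14 + \left(-20 + 21\right)} = -512 + 2 \cdot 1 \frac{1}{14 + 1} = -512 + 2 \cdot 1 \cdot \frac{1}{15} = -512 + \frac{2}{15} = - \frac{7678}{15}$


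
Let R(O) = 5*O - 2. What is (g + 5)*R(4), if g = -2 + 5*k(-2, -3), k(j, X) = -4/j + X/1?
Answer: -36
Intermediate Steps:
R(O) = -2 + 5*O
k(j, X) = X - 4/j (k(j, X) = -4/j + X*1 = -4/j + X = X - 4/j)
g = -7 (g = -2 + 5*(-3 - 4/(-2)) = -2 + 5*(-3 - 4*(-1/2)) = -2 + 5*(-3 + 2) = -2 + 5*(-1) = -2 - 5 = -7)
(g + 5)*R(4) = (-7 + 5)*(-2 + 5*4) = -2*(-2 + 20) = -2*18 = -36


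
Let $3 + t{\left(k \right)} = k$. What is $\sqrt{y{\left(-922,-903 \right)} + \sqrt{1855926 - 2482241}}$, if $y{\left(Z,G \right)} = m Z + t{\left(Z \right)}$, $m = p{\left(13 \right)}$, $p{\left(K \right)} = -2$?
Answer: $\sqrt{919 + i \sqrt{626315}} \approx 32.648 + 12.12 i$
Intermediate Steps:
$t{\left(k \right)} = -3 + k$
$m = -2$
$y{\left(Z,G \right)} = -3 - Z$ ($y{\left(Z,G \right)} = - 2 Z + \left(-3 + Z\right) = -3 - Z$)
$\sqrt{y{\left(-922,-903 \right)} + \sqrt{1855926 - 2482241}} = \sqrt{\left(-3 - -922\right) + \sqrt{1855926 - 2482241}} = \sqrt{\left(-3 + 922\right) + \sqrt{-626315}} = \sqrt{919 + i \sqrt{626315}}$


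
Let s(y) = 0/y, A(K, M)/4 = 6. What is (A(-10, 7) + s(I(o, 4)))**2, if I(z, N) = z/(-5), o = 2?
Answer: 576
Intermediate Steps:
A(K, M) = 24 (A(K, M) = 4*6 = 24)
I(z, N) = -z/5 (I(z, N) = z*(-1/5) = -z/5)
s(y) = 0
(A(-10, 7) + s(I(o, 4)))**2 = (24 + 0)**2 = 24**2 = 576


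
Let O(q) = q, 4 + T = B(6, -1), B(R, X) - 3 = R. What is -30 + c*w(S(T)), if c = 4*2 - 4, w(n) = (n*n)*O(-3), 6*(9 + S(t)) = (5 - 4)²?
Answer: -2899/3 ≈ -966.33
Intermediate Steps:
B(R, X) = 3 + R
T = 5 (T = -4 + (3 + 6) = -4 + 9 = 5)
S(t) = -53/6 (S(t) = -9 + (5 - 4)²/6 = -9 + (⅙)*1² = -9 + (⅙)*1 = -9 + ⅙ = -53/6)
w(n) = -3*n² (w(n) = (n*n)*(-3) = n²*(-3) = -3*n²)
c = 4 (c = 8 - 4 = 4)
-30 + c*w(S(T)) = -30 + 4*(-3*(-53/6)²) = -30 + 4*(-3*2809/36) = -30 + 4*(-2809/12) = -30 - 2809/3 = -2899/3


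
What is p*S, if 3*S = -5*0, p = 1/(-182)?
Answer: 0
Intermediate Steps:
p = -1/182 ≈ -0.0054945
S = 0 (S = (-5*0)/3 = (1/3)*0 = 0)
p*S = -1/182*0 = 0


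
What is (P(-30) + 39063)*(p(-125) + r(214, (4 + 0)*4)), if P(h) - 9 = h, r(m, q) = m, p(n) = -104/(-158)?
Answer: 662074236/79 ≈ 8.3807e+6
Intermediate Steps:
p(n) = 52/79 (p(n) = -104*(-1/158) = 52/79)
P(h) = 9 + h
(P(-30) + 39063)*(p(-125) + r(214, (4 + 0)*4)) = ((9 - 30) + 39063)*(52/79 + 214) = (-21 + 39063)*(16958/79) = 39042*(16958/79) = 662074236/79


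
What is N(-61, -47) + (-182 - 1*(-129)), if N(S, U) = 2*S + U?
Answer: -222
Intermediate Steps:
N(S, U) = U + 2*S
N(-61, -47) + (-182 - 1*(-129)) = (-47 + 2*(-61)) + (-182 - 1*(-129)) = (-47 - 122) + (-182 + 129) = -169 - 53 = -222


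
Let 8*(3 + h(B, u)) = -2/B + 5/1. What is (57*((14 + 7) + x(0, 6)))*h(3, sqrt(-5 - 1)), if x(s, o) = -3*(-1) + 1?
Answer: -28025/8 ≈ -3503.1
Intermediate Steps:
x(s, o) = 4 (x(s, o) = 3 + 1 = 4)
h(B, u) = -19/8 - 1/(4*B) (h(B, u) = -3 + (-2/B + 5/1)/8 = -3 + (-2/B + 5*1)/8 = -3 + (-2/B + 5)/8 = -3 + (5 - 2/B)/8 = -3 + (5/8 - 1/(4*B)) = -19/8 - 1/(4*B))
(57*((14 + 7) + x(0, 6)))*h(3, sqrt(-5 - 1)) = (57*((14 + 7) + 4))*((1/8)*(-2 - 19*3)/3) = (57*(21 + 4))*((1/8)*(1/3)*(-2 - 57)) = (57*25)*((1/8)*(1/3)*(-59)) = 1425*(-59/24) = -28025/8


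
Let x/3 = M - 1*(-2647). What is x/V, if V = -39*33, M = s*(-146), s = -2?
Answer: -2939/429 ≈ -6.8508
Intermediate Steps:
M = 292 (M = -2*(-146) = 292)
x = 8817 (x = 3*(292 - 1*(-2647)) = 3*(292 + 2647) = 3*2939 = 8817)
V = -1287
x/V = 8817/(-1287) = 8817*(-1/1287) = -2939/429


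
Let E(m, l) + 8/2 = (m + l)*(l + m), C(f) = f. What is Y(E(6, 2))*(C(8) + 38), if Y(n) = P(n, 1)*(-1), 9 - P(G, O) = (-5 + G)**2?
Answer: 138736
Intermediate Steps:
P(G, O) = 9 - (-5 + G)**2
E(m, l) = -4 + (l + m)**2 (E(m, l) = -4 + (m + l)*(l + m) = -4 + (l + m)*(l + m) = -4 + (l + m)**2)
Y(n) = -9 + (-5 + n)**2 (Y(n) = (9 - (-5 + n)**2)*(-1) = -9 + (-5 + n)**2)
Y(E(6, 2))*(C(8) + 38) = (-9 + (-5 + (-4 + (2 + 6)**2))**2)*(8 + 38) = (-9 + (-5 + (-4 + 8**2))**2)*46 = (-9 + (-5 + (-4 + 64))**2)*46 = (-9 + (-5 + 60)**2)*46 = (-9 + 55**2)*46 = (-9 + 3025)*46 = 3016*46 = 138736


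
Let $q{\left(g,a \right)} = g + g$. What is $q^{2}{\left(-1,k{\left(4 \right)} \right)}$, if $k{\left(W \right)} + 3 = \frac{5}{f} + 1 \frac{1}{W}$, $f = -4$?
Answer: $4$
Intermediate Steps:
$k{\left(W \right)} = - \frac{17}{4} + \frac{1}{W}$ ($k{\left(W \right)} = -3 + \left(\frac{5}{-4} + 1 \frac{1}{W}\right) = -3 + \left(5 \left(- \frac{1}{4}\right) + \frac{1}{W}\right) = -3 - \left(\frac{5}{4} - \frac{1}{W}\right) = - \frac{17}{4} + \frac{1}{W}$)
$q{\left(g,a \right)} = 2 g$
$q^{2}{\left(-1,k{\left(4 \right)} \right)} = \left(2 \left(-1\right)\right)^{2} = \left(-2\right)^{2} = 4$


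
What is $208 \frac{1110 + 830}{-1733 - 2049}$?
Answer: $- \frac{201760}{1891} \approx -106.69$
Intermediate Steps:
$208 \frac{1110 + 830}{-1733 - 2049} = 208 \frac{1940}{-3782} = 208 \cdot 1940 \left(- \frac{1}{3782}\right) = 208 \left(- \frac{970}{1891}\right) = - \frac{201760}{1891}$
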